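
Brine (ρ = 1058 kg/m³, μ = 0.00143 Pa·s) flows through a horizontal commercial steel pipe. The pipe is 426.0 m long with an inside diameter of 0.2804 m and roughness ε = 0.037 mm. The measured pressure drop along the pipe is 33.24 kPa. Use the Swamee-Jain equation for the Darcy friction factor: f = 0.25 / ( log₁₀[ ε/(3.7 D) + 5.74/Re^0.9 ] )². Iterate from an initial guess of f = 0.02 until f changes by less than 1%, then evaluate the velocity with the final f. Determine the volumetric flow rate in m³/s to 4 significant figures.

Q ≈ 0.1009 m³/s

Rearranging Darcy-Weisbach: V = √(2·ΔP·D/(f·L·ρ)). With ε/D = 3.7e-05/0.2804 = 0.000132, iterate starting from f = 0.02:
  f = 0.02 → V = √(2·3.324e+04·0.2804/(0.02·426·1058)) = 1.438 m/s; Re = ρVD/μ = 2.983e+05; f → 0.01574
  f = 0.01574 → V = 1.621 m/s; Re = 3.363e+05; f → 0.01551
  f = 0.01551 → V = 1.633 m/s; Re = 3.388e+05; f → 0.01549
Converged (Δf/f < 1%). With the final f = 0.01549: V = √(2·3.324e+04·0.2804/(0.01549·426·1058)) = 1.634 m/s.
Q = V·A = 1.634·(π/4·0.2804²) = 0.1009 m³/s = 0.1009 m³/s.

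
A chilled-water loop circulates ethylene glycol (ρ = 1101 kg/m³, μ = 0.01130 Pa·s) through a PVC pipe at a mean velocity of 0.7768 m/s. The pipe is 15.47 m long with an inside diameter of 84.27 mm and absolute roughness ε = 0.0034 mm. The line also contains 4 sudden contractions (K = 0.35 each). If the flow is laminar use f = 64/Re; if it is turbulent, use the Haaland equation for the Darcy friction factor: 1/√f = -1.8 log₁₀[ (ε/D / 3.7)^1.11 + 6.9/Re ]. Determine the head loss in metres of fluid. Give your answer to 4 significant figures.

Reynolds number Re = ρVD/μ = 1101 · 0.7768 · 0.08427 / 0.0113 = 6378.
Re > 4000 → turbulent. Relative roughness ε/D = 3.4e-06/0.08427 = 4.03e-05. Haaland: 1/√f = -1.8 log₁₀[(4.03e-05/3.7)^1.11 + 6.9/6378] = -1.8 log₁₀[3.1e-06 + 0.00108] = 5.336, so f = 0.03512.
Total minor-loss coefficient ΣK = 4·0.35 = 1.4.
ΔP = [f·L/D + ΣK]·(ρV²/2) = [0.03512·15.47/0.08427 + 1.4]·(1101·0.7768²/2) = [6.447 + 1.4]·332.2 = 2607 Pa.
Head loss h_f = ΔP/(ρg) = 2607/(1101·9.81) = 0.2413 m.

h_f ≈ 0.2413 m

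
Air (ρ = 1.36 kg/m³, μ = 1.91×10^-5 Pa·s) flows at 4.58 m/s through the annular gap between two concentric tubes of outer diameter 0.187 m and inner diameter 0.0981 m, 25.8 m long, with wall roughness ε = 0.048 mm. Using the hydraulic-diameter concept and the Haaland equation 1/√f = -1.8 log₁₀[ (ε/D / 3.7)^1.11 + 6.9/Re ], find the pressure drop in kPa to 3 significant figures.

ΔP ≈ 0.102 kPa

Hydraulic diameter D_h = 4A/P = D_o - D_i = 0.187 - 0.0981 = 0.0889 m.
Re = ρVD_h/μ = 1.36·4.58·0.0889/1.91e-05 = 2.899e+04.
ε/D_h = 4.8e-05/0.0889 = 0.00054; Haaland gives 1/√f = -1.8 log₁₀[5.52e-05+0.000238] = 6.359, so f = 0.02473.
ΔP = f(L/D_h)(ρV²/2) = 0.02473·25.8/0.0889·14.26 = 102.4 Pa.
ΔP = 0.102 kPa.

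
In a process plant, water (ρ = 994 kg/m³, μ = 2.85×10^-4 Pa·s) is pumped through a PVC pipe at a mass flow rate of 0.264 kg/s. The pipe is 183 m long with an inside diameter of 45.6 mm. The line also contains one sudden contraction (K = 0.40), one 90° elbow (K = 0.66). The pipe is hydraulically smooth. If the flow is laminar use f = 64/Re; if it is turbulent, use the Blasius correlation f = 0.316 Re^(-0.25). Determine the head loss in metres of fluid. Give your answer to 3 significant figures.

h_f ≈ 0.136 m

A = πD²/4 = π(0.0456)²/4 = 0.001633 m²; mean velocity V = ṁ/(ρA) = 0.264/(994 · 0.001633) = 0.1626 m/s.
Reynolds number Re = ρVD/μ = 994 · 0.1626 · 0.0456 / 0.000285 = 2.586e+04.
Re > 4000 → turbulent. Smooth-pipe (Blasius): f = 0.316 Re^(-0.25) = 0.316/(2.586e+04)^0.25 = 0.02492.
Total minor-loss coefficient ΣK = 1·0.4 + 1·0.66 = 1.06.
ΔP = [f·L/D + ΣK]·(ρV²/2) = [0.02492·183/0.0456 + 1.06]·(994·0.1626²/2) = [100 + 1.06]·13.14 = 1328 Pa.
Head loss h_f = ΔP/(ρg) = 1328/(994·9.81) = 0.136 m.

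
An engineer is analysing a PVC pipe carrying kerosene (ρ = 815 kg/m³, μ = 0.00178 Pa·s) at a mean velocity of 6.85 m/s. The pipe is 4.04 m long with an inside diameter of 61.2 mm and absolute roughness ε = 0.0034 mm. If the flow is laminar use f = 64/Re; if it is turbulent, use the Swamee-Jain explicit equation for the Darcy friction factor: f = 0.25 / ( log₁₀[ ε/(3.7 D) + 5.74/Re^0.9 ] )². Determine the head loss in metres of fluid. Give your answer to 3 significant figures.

h_f ≈ 2.55 m

Reynolds number Re = ρVD/μ = 815 · 6.85 · 0.0612 / 0.00178 = 1.919e+05.
Re > 4000 → turbulent. Relative roughness ε/D = 3.4e-06/0.0612 = 5.56e-05. Swamee-Jain: f = 0.25/(log₁₀[5.56e-05/3.7 + 5.74/1.919e+05^0.9])² = 0.25/(log₁₀[1.5e-05 + 0.000101])² = 0.25/(-3.936)² = 0.01614.
Darcy-Weisbach: ΔP = f(L/D)(ρV²/2) = 0.01614·(4.04/0.0612)·(815·6.85²/2) = 0.01614·66.01·1.912e+04 = 2.037e+04 Pa.
Head loss h_f = ΔP/(ρg) = 2.037e+04/(815·9.81) = 2.55 m.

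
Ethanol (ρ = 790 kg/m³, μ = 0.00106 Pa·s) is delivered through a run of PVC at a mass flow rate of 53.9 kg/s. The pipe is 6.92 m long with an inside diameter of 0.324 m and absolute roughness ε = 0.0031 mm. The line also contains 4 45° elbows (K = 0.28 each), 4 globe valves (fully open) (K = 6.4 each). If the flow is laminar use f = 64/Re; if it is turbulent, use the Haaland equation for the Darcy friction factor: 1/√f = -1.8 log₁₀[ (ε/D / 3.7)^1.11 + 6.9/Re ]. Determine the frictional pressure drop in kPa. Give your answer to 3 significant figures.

ΔP ≈ 7.32 kPa

A = πD²/4 = π(0.324)²/4 = 0.08245 m²; mean velocity V = ṁ/(ρA) = 53.9/(790 · 0.08245) = 0.8275 m/s.
Reynolds number Re = ρVD/μ = 790 · 0.8275 · 0.324 / 0.00106 = 1.998e+05.
Re > 4000 → turbulent. Relative roughness ε/D = 3.1e-06/0.324 = 9.57e-06. Haaland: 1/√f = -1.8 log₁₀[(9.57e-06/3.7)^1.11 + 6.9/1.998e+05] = -1.8 log₁₀[6.28e-07 + 3.45e-05] = 8.017, so f = 0.01556.
Total minor-loss coefficient ΣK = 4·0.28 + 4·6.4 = 26.7.
ΔP = [f·L/D + ΣK]·(ρV²/2) = [0.01556·6.92/0.324 + 26.7]·(790·0.8275²/2) = [0.3323 + 26.7]·270.5 = 7318 Pa.
ΔP = 7318 Pa = 7.32 kPa.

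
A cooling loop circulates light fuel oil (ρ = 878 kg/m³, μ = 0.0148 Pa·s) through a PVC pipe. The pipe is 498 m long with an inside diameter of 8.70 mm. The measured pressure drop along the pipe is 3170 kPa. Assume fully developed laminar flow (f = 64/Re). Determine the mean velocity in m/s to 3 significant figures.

For laminar flow, f = 64/Re with Re = ρVD/μ, so Darcy-Weisbach reduces to ΔP = 32μLV/D². Solving for V: V = ΔP·D²/(32μL) = 3.17e+06·(0.0087)²/(32·0.0148·498) = 1.017 m/s.
Check: Re = ρVD/μ = 878·1.017·0.0087/0.0148 = 525.1 < 2300, so the laminar assumption holds.

V ≈ 1.02 m/s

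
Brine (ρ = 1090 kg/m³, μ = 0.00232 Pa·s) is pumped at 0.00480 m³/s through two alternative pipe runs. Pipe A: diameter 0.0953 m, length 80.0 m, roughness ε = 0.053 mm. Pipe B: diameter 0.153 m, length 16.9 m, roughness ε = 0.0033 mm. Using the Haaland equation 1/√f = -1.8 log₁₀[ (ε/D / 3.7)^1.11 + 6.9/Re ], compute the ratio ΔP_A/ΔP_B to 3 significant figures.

Pipe A: V = Q/A = 0.0048/0.007133 = 0.6729 m/s; Re = 3.013e+04; ε/D = 0.000556; Haaland → f = 0.02458; ΔP_A = f(L/D)(ρV²/2) = 5092 Pa.
Pipe B: V = Q/A = 0.0048/0.01839 = 0.2611 m/s; Re = 1.877e+04; ε/D = 2.16e-05; Haaland → f = 0.02619; ΔP_B = f(L/D)(ρV²/2) = 107.5 Pa.
ΔP_A/ΔP_B = 5092/107.5 = 47.4.

ΔP_A/ΔP_B ≈ 47.4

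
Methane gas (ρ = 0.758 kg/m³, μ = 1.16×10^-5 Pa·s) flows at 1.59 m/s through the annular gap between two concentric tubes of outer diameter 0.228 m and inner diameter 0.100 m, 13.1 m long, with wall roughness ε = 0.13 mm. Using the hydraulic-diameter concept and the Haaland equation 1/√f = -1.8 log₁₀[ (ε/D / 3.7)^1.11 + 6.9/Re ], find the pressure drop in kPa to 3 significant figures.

Hydraulic diameter D_h = 4A/P = D_o - D_i = 0.228 - 0.1 = 0.128 m.
Re = ρVD_h/μ = 0.758·1.59·0.128/1.16e-05 = 1.33e+04.
ε/D_h = 0.00013/0.128 = 0.00102; Haaland gives 1/√f = -1.8 log₁₀[0.000111+0.000519] = 5.761, so f = 0.03013.
ΔP = f(L/D_h)(ρV²/2) = 0.03013·13.1/0.128·0.9581 = 2.955 Pa.
ΔP = 0.00295 kPa.

ΔP ≈ 0.00295 kPa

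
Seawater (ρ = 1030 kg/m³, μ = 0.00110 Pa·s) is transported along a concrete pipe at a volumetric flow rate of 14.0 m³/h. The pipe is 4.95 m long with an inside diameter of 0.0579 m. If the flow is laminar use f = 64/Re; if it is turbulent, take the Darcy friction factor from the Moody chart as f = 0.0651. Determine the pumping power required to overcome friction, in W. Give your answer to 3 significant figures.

P ≈ 24.3 W

Q = 14.0 m³/h = 14.0/3600 = 0.003889 m³/s.
Cross-sectional area A = πD²/4 = π(0.0579)²/4 = 0.002633 m²; mean velocity V = Q/A = 0.003889/0.002633 = 1.477 m/s.
Reynolds number Re = ρVD/μ = 1030 · 1.477 · 0.0579 / 0.0011 = 8.008e+04.
Re > 4000 → turbulent; use the Moody-chart value f = 0.0651.
Darcy-Weisbach: ΔP = f(L/D)(ρV²/2) = 0.0651·(4.95/0.0579)·(1030·1.477²/2) = 0.0651·85.49·1123 = 6253 Pa.
Pumping power P = QΔP = 0.003889·6253 = 24.32 W = 24.3 W.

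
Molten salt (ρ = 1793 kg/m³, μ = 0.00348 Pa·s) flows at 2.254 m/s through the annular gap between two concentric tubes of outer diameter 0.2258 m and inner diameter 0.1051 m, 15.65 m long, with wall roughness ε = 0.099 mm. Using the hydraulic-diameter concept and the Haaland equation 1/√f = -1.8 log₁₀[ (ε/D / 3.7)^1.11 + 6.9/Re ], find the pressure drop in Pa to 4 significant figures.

ΔP ≈ 12210 Pa

Hydraulic diameter D_h = 4A/P = D_o - D_i = 0.2258 - 0.1051 = 0.1207 m.
Re = ρVD_h/μ = 1793·2.254·0.1207/0.00348 = 1.402e+05.
ε/D_h = 9.9e-05/0.1207 = 0.00082; Haaland gives 1/√f = -1.8 log₁₀[8.79e-05+4.92e-05] = 6.953, so f = 0.02068.
ΔP = f(L/D_h)(ρV²/2) = 0.02068·15.65/0.1207·4555 = 1.221e+04 Pa.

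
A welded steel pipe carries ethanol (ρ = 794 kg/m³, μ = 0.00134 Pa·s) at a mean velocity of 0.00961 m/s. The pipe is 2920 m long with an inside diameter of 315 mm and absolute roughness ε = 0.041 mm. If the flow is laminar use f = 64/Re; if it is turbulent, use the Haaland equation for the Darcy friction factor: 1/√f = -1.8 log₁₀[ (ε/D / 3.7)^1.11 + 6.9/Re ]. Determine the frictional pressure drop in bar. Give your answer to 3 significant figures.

Reynolds number Re = ρVD/μ = 794 · 0.00961 · 0.315 / 0.00134 = 1794.
Re < 2300 → laminar flow, so f = 64/Re = 64/1794 = 0.03568 (the turbulent correlation is not needed).
Darcy-Weisbach: ΔP = f(L/D)(ρV²/2) = 0.03568·(2920/0.315)·(794·0.00961²/2) = 0.03568·9270·0.03666 = 12.13 Pa.
ΔP = 12.13 Pa = 1.21×10^-4 bar.

ΔP ≈ 1.21×10^-4 bar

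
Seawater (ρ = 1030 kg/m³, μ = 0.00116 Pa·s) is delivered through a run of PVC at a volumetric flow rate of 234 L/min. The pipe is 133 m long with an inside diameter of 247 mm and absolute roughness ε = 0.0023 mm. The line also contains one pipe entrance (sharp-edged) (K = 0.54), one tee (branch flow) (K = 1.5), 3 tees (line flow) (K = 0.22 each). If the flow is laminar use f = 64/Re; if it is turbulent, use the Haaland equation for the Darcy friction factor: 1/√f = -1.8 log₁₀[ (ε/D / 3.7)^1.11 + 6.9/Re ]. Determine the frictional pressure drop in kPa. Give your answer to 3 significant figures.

Q = 234 L/min = 234/60000 = 0.0039 m³/s.
Cross-sectional area A = πD²/4 = π(0.247)²/4 = 0.04792 m²; mean velocity V = Q/A = 0.0039/0.04792 = 0.08139 m/s.
Reynolds number Re = ρVD/μ = 1030 · 0.08139 · 0.247 / 0.00116 = 1.785e+04.
Re > 4000 → turbulent. Relative roughness ε/D = 2.3e-06/0.247 = 9.31e-06. Haaland: 1/√f = -1.8 log₁₀[(9.31e-06/3.7)^1.11 + 6.9/1.785e+04] = -1.8 log₁₀[6.09e-07 + 0.000387] = 6.142, so f = 0.02651.
Total minor-loss coefficient ΣK = 1·0.54 + 1·1.5 + 3·0.22 = 2.7.
ΔP = [f·L/D + ΣK]·(ρV²/2) = [0.02651·133/0.247 + 2.7]·(1030·0.08139²/2) = [14.27 + 2.7]·3.412 = 57.91 Pa.
ΔP = 57.91 Pa = 0.0579 kPa.

ΔP ≈ 0.0579 kPa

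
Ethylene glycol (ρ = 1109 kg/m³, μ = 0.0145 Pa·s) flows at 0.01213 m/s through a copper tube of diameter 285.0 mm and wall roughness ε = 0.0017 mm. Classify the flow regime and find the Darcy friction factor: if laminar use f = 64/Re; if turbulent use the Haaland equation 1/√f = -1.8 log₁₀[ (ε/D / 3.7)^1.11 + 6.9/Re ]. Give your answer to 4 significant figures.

f ≈ 0.2421

Re = ρVD/μ = 1109·0.01213·0.285/0.0145 = 264.4.
Re < 2300 → laminar, so f = 64/Re = 0.2421 (roughness is irrelevant in laminar flow).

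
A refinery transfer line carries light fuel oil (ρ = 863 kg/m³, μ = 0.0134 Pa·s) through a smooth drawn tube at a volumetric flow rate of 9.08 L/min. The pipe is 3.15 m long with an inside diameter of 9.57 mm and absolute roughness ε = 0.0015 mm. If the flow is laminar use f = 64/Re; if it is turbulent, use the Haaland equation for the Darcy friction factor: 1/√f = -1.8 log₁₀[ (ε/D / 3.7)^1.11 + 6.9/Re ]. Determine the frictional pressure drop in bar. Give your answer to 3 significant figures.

Q = 9.08 L/min = 9.08/60000 = 0.0001513 m³/s.
Cross-sectional area A = πD²/4 = π(0.00957)²/4 = 7.193e-05 m²; mean velocity V = Q/A = 0.0001513/7.193e-05 = 2.104 m/s.
Reynolds number Re = ρVD/μ = 863 · 2.104 · 0.00957 / 0.0134 = 1297.
Re < 2300 → laminar flow, so f = 64/Re = 64/1297 = 0.04936 (the turbulent correlation is not needed).
Darcy-Weisbach: ΔP = f(L/D)(ρV²/2) = 0.04936·(3.15/0.00957)·(863·2.104²/2) = 0.04936·329.2·1910 = 3.103e+04 Pa.
ΔP = 3.103e+04 Pa = 0.310 bar.

ΔP ≈ 0.310 bar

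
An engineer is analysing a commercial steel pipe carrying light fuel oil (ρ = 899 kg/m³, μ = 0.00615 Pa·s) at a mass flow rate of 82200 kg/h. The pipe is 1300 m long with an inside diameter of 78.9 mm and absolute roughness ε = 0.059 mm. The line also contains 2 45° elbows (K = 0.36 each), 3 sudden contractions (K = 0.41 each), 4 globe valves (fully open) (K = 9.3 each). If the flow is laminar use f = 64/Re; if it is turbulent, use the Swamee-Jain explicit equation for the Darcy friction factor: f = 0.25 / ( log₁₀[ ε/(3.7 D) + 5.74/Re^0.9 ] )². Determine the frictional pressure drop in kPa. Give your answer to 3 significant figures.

ΔP ≈ 5040 kPa

ṁ = 82200 kg/h = 82200/3600 = 22.83 kg/s.
A = πD²/4 = π(0.0789)²/4 = 0.004889 m²; mean velocity V = ṁ/(ρA) = 22.83/(899 · 0.004889) = 5.195 m/s.
Reynolds number Re = ρVD/μ = 899 · 5.195 · 0.0789 / 0.00615 = 5.991e+04.
Re > 4000 → turbulent. Relative roughness ε/D = 5.9e-05/0.0789 = 0.000748. Swamee-Jain: f = 0.25/(log₁₀[0.000748/3.7 + 5.74/5.991e+04^0.9])² = 0.25/(log₁₀[0.000202 + 0.000288])² = 0.25/(-3.31)² = 0.02282.
Total minor-loss coefficient ΣK = 2·0.36 + 3·0.41 + 4·9.3 = 39.2.
ΔP = [f·L/D + ΣK]·(ρV²/2) = [0.02282·1300/0.0789 + 39.2]·(899·5.195²/2) = [376 + 39.2]·1.213e+04 = 5.036e+06 Pa.
ΔP = 5.036e+06 Pa = 5040 kPa.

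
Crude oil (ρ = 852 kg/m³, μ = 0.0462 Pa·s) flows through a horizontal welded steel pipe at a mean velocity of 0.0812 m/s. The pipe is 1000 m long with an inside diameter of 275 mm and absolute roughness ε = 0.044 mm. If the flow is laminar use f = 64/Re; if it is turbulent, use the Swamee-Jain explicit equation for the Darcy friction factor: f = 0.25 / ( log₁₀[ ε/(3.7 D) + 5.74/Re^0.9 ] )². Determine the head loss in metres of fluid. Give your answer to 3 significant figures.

h_f ≈ 0.190 m

Reynolds number Re = ρVD/μ = 852 · 0.0812 · 0.275 / 0.0462 = 411.8.
Re < 2300 → laminar flow, so f = 64/Re = 64/411.8 = 0.1554 (the turbulent correlation is not needed).
Darcy-Weisbach: ΔP = f(L/D)(ρV²/2) = 0.1554·(1000/0.275)·(852·0.0812²/2) = 0.1554·3636·2.809 = 1587 Pa.
Head loss h_f = ΔP/(ρg) = 1587/(852·9.81) = 0.190 m.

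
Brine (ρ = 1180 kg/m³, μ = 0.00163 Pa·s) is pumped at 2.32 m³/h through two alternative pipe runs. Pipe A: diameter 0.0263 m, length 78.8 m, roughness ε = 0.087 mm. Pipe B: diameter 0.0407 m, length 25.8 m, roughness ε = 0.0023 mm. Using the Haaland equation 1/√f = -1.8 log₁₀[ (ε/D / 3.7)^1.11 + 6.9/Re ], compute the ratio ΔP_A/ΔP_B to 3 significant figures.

ΔP_A/ΔP_B ≈ 30.3

Pipe A: V = Q/A = 0.0006444/0.0005433 = 1.186 m/s; Re = 2.259e+04; ε/D = 0.00331; Haaland → f = 0.03123; ΔP_A = f(L/D)(ρV²/2) = 7.77e+04 Pa.
Pipe B: V = Q/A = 0.0006444/0.001301 = 0.4953 m/s; Re = 1.459e+04; ε/D = 5.65e-05; Haaland → f = 0.02798; ΔP_B = f(L/D)(ρV²/2) = 2568 Pa.
ΔP_A/ΔP_B = 7.77e+04/2568 = 30.3.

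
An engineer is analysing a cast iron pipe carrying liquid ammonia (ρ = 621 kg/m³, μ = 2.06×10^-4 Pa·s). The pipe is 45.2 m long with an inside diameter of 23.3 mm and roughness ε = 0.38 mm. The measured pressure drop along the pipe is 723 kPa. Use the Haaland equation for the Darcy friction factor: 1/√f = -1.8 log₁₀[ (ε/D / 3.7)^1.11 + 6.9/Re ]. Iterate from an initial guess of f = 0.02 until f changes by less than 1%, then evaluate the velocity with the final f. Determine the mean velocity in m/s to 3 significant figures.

Rearranging Darcy-Weisbach: V = √(2·ΔP·D/(f·L·ρ)). With ε/D = 0.00038/0.0233 = 0.0163, iterate starting from f = 0.02:
  f = 0.02 → V = √(2·7.23e+05·0.0233/(0.02·45.2·621)) = 7.747 m/s; Re = ρVD/μ = 5.441e+05; f → 0.04522
  f = 0.04522 → V = 5.152 m/s; Re = 3.619e+05; f → 0.04526
Converged (Δf/f < 1%). With the final f = 0.04526: V = √(2·7.23e+05·0.0233/(0.04526·45.2·621)) = 5.15 m/s.

V ≈ 5.15 m/s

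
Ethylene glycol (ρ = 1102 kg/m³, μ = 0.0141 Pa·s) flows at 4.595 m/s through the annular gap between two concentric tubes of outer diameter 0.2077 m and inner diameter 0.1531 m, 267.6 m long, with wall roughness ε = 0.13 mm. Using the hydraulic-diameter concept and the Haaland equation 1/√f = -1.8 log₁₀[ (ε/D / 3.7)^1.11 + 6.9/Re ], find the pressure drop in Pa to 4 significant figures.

ΔP ≈ 1724000 Pa

Hydraulic diameter D_h = 4A/P = D_o - D_i = 0.2077 - 0.1531 = 0.0546 m.
Re = ρVD_h/μ = 1102·4.595·0.0546/0.0141 = 1.961e+04.
ε/D_h = 0.00013/0.0546 = 0.00238; Haaland gives 1/√f = -1.8 log₁₀[0.000287+0.000352] = 5.751, so f = 0.03024.
ΔP = f(L/D_h)(ρV²/2) = 0.03024·267.6/0.0546·1.163e+04 = 1.724e+06 Pa.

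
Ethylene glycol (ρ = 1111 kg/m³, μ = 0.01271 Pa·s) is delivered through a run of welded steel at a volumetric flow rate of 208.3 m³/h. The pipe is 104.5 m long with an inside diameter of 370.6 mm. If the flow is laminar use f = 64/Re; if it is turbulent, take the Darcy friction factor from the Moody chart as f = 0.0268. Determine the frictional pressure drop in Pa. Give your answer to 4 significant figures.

ΔP ≈ 1208 Pa

Q = 208.3 m³/h = 208.3/3600 = 0.05786 m³/s.
Cross-sectional area A = πD²/4 = π(0.3706)²/4 = 0.1079 m²; mean velocity V = Q/A = 0.05786/0.1079 = 0.5364 m/s.
Reynolds number Re = ρVD/μ = 1111 · 0.5364 · 0.3706 / 0.0127 = 1.738e+04.
Re > 4000 → turbulent; use the Moody-chart value f = 0.0268.
Darcy-Weisbach: ΔP = f(L/D)(ρV²/2) = 0.0268·(104.5/0.3706)·(1111·0.5364²/2) = 0.0268·282·159.8 = 1208 Pa.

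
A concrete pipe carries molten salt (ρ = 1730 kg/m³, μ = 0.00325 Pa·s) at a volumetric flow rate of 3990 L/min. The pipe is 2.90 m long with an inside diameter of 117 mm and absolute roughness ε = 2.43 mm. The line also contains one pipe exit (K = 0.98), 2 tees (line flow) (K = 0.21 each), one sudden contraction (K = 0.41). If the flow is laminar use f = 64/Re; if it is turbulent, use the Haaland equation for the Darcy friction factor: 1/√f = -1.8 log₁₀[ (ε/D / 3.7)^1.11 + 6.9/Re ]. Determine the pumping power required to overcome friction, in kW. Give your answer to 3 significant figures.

P ≈ 6.69 kW

Q = 3990 L/min = 3990/60000 = 0.0665 m³/s.
Cross-sectional area A = πD²/4 = π(0.117)²/4 = 0.01075 m²; mean velocity V = Q/A = 0.0665/0.01075 = 6.185 m/s.
Reynolds number Re = ρVD/μ = 1730 · 6.185 · 0.117 / 0.00325 = 3.852e+05.
Re > 4000 → turbulent. Relative roughness ε/D = 0.00243/0.117 = 0.0208. Haaland: 1/√f = -1.8 log₁₀[(0.0208/3.7)^1.11 + 6.9/3.852e+05] = -1.8 log₁₀[0.00317 + 1.79e-05] = 4.493, so f = 0.04954.
Total minor-loss coefficient ΣK = 1·0.98 + 2·0.21 + 1·0.41 = 1.81.
ΔP = [f·L/D + ΣK]·(ρV²/2) = [0.04954·2.9/0.117 + 1.81]·(1730·6.185²/2) = [1.228 + 1.81]·3.309e+04 = 1.005e+05 Pa.
Pumping power P = QΔP = 0.0665·1.005e+05 = 6686 W = 6.69 kW.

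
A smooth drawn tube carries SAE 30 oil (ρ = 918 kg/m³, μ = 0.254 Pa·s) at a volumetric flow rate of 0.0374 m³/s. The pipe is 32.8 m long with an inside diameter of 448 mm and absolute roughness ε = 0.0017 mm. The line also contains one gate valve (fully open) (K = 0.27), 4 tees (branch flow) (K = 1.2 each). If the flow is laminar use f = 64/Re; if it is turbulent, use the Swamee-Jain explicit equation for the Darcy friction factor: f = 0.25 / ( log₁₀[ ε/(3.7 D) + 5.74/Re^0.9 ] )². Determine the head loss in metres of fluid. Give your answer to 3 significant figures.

h_f ≈ 0.0495 m

Cross-sectional area A = πD²/4 = π(0.448)²/4 = 0.1576 m²; mean velocity V = Q/A = 0.0374/0.1576 = 0.2373 m/s.
Reynolds number Re = ρVD/μ = 918 · 0.2373 · 0.448 / 0.254 = 384.2.
Re < 2300 → laminar flow, so f = 64/Re = 64/384.2 = 0.1666 (the turbulent correlation is not needed).
Total minor-loss coefficient ΣK = 1·0.27 + 4·1.2 = 5.07.
ΔP = [f·L/D + ΣK]·(ρV²/2) = [0.1666·32.8/0.448 + 5.07]·(918·0.2373²/2) = [12.2 + 5.07]·25.84 = 446.2 Pa.
Head loss h_f = ΔP/(ρg) = 446.2/(918·9.81) = 0.0495 m.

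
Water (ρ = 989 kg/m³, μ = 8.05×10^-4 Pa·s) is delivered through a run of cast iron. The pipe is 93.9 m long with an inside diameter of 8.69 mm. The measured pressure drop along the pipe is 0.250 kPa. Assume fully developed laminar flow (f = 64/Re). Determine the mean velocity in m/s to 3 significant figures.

For laminar flow, f = 64/Re with Re = ρVD/μ, so Darcy-Weisbach reduces to ΔP = 32μLV/D². Solving for V: V = ΔP·D²/(32μL) = 250·(0.00869)²/(32·0.000805·93.9) = 0.007805 m/s.
Check: Re = ρVD/μ = 989·0.007805·0.00869/0.000805 = 83.33 < 2300, so the laminar assumption holds.

V ≈ 0.00780 m/s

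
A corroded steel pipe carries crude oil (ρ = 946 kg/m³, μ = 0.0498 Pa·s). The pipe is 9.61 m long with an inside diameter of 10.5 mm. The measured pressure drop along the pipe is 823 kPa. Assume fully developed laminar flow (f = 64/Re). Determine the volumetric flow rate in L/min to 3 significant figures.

For laminar flow, f = 64/Re with Re = ρVD/μ, so Darcy-Weisbach reduces to ΔP = 32μLV/D². Solving for V: V = ΔP·D²/(32μL) = 8.23e+05·(0.0105)²/(32·0.0498·9.61) = 5.925 m/s.
Check: Re = ρVD/μ = 946·5.925·0.0105/0.0498 = 1182 < 2300, so the laminar assumption holds.
Q = V·A = 5.925·(π/4·0.0105²) = 0.000513 m³/s = 30.8 L/min.

Q ≈ 30.8 L/min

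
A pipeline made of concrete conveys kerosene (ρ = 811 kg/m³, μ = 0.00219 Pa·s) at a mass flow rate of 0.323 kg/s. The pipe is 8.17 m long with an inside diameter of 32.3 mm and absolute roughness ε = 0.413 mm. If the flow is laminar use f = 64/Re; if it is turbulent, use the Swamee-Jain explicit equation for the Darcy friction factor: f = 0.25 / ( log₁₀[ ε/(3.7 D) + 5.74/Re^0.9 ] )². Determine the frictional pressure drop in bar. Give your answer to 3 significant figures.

A = πD²/4 = π(0.0323)²/4 = 0.0008194 m²; mean velocity V = ṁ/(ρA) = 0.323/(811 · 0.0008194) = 0.4861 m/s.
Reynolds number Re = ρVD/μ = 811 · 0.4861 · 0.0323 / 0.00219 = 5814.
Re > 4000 → turbulent. Relative roughness ε/D = 0.000413/0.0323 = 0.0128. Swamee-Jain: f = 0.25/(log₁₀[0.0128/3.7 + 5.74/5814^0.9])² = 0.25/(log₁₀[0.00346 + 0.00235])² = 0.25/(-2.236)² = 0.04999.
Darcy-Weisbach: ΔP = f(L/D)(ρV²/2) = 0.04999·(8.17/0.0323)·(811·0.4861²/2) = 0.04999·252.9·95.8 = 1211 Pa.
ΔP = 1211 Pa = 0.0121 bar.

ΔP ≈ 0.0121 bar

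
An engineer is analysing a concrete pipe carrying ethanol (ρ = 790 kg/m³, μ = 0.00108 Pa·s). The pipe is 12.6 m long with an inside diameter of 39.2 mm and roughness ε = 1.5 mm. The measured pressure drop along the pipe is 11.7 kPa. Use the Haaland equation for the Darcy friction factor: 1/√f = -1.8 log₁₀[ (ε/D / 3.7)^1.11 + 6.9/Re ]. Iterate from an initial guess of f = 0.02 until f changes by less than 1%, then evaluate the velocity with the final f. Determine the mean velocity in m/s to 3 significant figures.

Rearranging Darcy-Weisbach: V = √(2·ΔP·D/(f·L·ρ)). With ε/D = 0.0015/0.0392 = 0.0383, iterate starting from f = 0.02:
  f = 0.02 → V = √(2·1.17e+04·0.0392/(0.02·12.6·790)) = 2.147 m/s; Re = ρVD/μ = 6.155e+04; f → 0.064
  f = 0.064 → V = 1.2 m/s; Re = 3.441e+04; f → 0.06435
Converged (Δf/f < 1%). With the final f = 0.06435: V = √(2·1.17e+04·0.0392/(0.06435·12.6·790)) = 1.197 m/s.

V ≈ 1.20 m/s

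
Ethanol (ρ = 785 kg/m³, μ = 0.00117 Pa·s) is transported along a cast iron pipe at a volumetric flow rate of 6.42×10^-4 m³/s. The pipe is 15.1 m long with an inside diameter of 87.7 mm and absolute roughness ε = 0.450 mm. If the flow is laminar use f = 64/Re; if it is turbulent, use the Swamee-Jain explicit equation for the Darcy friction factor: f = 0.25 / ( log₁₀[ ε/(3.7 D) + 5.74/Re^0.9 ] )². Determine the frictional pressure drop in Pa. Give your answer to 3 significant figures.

ΔP ≈ 31.9 Pa

Cross-sectional area A = πD²/4 = π(0.0877)²/4 = 0.006041 m²; mean velocity V = Q/A = 0.000642/0.006041 = 0.1063 m/s.
Reynolds number Re = ρVD/μ = 785 · 0.1063 · 0.0877 / 0.00117 = 6254.
Re > 4000 → turbulent. Relative roughness ε/D = 0.00045/0.0877 = 0.00513. Swamee-Jain: f = 0.25/(log₁₀[0.00513/3.7 + 5.74/6254^0.9])² = 0.25/(log₁₀[0.00139 + 0.0022])² = 0.25/(-2.445)² = 0.04181.
Darcy-Weisbach: ΔP = f(L/D)(ρV²/2) = 0.04181·(15.1/0.0877)·(785·0.1063²/2) = 0.04181·172.2·4.433 = 31.91 Pa.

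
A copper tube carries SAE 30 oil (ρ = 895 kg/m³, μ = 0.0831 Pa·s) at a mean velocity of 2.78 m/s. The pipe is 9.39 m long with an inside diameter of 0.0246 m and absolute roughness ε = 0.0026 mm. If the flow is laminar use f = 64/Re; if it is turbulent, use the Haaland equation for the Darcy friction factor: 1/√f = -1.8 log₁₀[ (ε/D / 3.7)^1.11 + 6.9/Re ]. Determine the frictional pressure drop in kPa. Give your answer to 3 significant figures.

ΔP ≈ 115 kPa

Reynolds number Re = ρVD/μ = 895 · 2.78 · 0.0246 / 0.0831 = 736.5.
Re < 2300 → laminar flow, so f = 64/Re = 64/736.5 = 0.08689 (the turbulent correlation is not needed).
Darcy-Weisbach: ΔP = f(L/D)(ρV²/2) = 0.08689·(9.39/0.0246)·(895·2.78²/2) = 0.08689·381.7·3458 = 1.147e+05 Pa.
ΔP = 1.147e+05 Pa = 115 kPa.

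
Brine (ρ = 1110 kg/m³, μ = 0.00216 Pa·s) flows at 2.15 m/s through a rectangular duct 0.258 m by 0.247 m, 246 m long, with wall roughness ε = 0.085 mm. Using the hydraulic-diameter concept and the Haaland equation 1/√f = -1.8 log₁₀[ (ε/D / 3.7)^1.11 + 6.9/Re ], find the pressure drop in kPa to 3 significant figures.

ΔP ≈ 42.9 kPa

Hydraulic diameter D_h = 4A/P = 4·(0.258·0.247)/(2·(0.258+0.247)) = 0.2549/1.01 = 0.2524 m.
Re = ρVD_h/μ = 1110·2.15·0.2524/0.00216 = 2.788e+05.
ε/D_h = 8.5e-05/0.2524 = 0.000337; Haaland gives 1/√f = -1.8 log₁₀[3.27e-05+2.47e-05] = 7.633, so f = 0.01716.
ΔP = f(L/D_h)(ρV²/2) = 0.01716·246/0.2524·2565 = 4.292e+04 Pa.
ΔP = 42.9 kPa.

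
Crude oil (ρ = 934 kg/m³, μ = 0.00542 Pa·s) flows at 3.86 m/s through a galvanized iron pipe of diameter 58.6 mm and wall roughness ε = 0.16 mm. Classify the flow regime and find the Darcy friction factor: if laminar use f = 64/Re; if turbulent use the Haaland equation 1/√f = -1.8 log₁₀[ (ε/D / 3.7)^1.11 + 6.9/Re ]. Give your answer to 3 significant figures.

f ≈ 0.0285

Re = ρVD/μ = 934·3.86·0.0586/0.00542 = 3.898e+04.
Re > 4000 → turbulent. ε/D = 0.00016/0.0586 = 0.00273; Haaland: 1/√f = -1.8 log₁₀[0.000334 + 0.000177] = 5.925, so f = 0.02848.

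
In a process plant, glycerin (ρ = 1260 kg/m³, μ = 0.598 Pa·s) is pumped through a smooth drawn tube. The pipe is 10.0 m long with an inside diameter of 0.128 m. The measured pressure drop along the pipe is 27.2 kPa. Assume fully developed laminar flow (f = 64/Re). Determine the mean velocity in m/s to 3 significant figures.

V ≈ 2.33 m/s

For laminar flow, f = 64/Re with Re = ρVD/μ, so Darcy-Weisbach reduces to ΔP = 32μLV/D². Solving for V: V = ΔP·D²/(32μL) = 2.72e+04·(0.128)²/(32·0.598·10) = 2.329 m/s.
Check: Re = ρVD/μ = 1260·2.329·0.128/0.598 = 628.1 < 2300, so the laminar assumption holds.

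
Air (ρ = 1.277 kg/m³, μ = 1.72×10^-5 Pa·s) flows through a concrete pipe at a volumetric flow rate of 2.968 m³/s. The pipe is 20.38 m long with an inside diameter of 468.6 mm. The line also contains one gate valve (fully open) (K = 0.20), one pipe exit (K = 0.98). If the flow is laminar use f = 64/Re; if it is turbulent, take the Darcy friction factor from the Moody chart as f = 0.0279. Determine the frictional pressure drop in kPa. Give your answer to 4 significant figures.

ΔP ≈ 0.4526 kPa

Cross-sectional area A = πD²/4 = π(0.4686)²/4 = 0.1725 m²; mean velocity V = Q/A = 2.968/0.1725 = 17.21 m/s.
Reynolds number Re = ρVD/μ = 1.277 · 17.21 · 0.4686 / 1.72e-05 = 5.987e+05.
Re > 4000 → turbulent; use the Moody-chart value f = 0.0279.
Total minor-loss coefficient ΣK = 1·0.2 + 1·0.98 = 1.18.
ΔP = [f·L/D + ΣK]·(ρV²/2) = [0.0279·20.38/0.4686 + 1.18]·(1.277·17.21²/2) = [1.213 + 1.18]·189.1 = 452.6 Pa.
ΔP = 452.6 Pa = 0.4526 kPa.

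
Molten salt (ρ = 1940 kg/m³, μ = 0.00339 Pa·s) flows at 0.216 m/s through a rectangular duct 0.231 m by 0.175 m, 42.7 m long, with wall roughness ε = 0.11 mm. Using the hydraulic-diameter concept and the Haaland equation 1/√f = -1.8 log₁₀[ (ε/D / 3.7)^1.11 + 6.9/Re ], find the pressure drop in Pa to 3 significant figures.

Hydraulic diameter D_h = 4A/P = 4·(0.231·0.175)/(2·(0.231+0.175)) = 0.1617/0.812 = 0.1991 m.
Re = ρVD_h/μ = 1940·0.216·0.1991/0.00339 = 2.462e+04.
ε/D_h = 0.00011/0.1991 = 0.000552; Haaland gives 1/√f = -1.8 log₁₀[5.66e-05+0.00028] = 6.25, so f = 0.0256.
ΔP = f(L/D_h)(ρV²/2) = 0.0256·42.7/0.1991·45.26 = 248.4 Pa.

ΔP ≈ 248 Pa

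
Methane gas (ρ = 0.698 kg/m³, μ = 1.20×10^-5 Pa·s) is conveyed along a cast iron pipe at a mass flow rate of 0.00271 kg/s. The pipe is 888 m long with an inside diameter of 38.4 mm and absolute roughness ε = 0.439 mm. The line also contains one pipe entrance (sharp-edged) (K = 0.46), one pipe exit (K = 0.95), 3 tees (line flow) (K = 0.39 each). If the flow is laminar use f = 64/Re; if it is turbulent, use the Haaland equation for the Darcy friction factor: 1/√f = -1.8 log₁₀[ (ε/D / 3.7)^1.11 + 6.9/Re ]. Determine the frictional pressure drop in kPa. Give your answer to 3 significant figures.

A = πD²/4 = π(0.0384)²/4 = 0.001158 m²; mean velocity V = ṁ/(ρA) = 0.00271/(0.698 · 0.001158) = 3.352 m/s.
Reynolds number Re = ρVD/μ = 0.698 · 3.352 · 0.0384 / 1.2e-05 = 7488.
Re > 4000 → turbulent. Relative roughness ε/D = 0.000439/0.0384 = 0.0114. Haaland: 1/√f = -1.8 log₁₀[(0.0114/3.7)^1.11 + 6.9/7488] = -1.8 log₁₀[0.00164 + 0.000921] = 4.666, so f = 0.04593.
Total minor-loss coefficient ΣK = 1·0.46 + 1·0.95 + 3·0.39 = 2.58.
ΔP = [f·L/D + ΣK]·(ρV²/2) = [0.04593·888/0.0384 + 2.58]·(0.698·3.352²/2) = [1062 + 2.58]·3.922 = 4177 Pa.
ΔP = 4177 Pa = 4.18 kPa.

ΔP ≈ 4.18 kPa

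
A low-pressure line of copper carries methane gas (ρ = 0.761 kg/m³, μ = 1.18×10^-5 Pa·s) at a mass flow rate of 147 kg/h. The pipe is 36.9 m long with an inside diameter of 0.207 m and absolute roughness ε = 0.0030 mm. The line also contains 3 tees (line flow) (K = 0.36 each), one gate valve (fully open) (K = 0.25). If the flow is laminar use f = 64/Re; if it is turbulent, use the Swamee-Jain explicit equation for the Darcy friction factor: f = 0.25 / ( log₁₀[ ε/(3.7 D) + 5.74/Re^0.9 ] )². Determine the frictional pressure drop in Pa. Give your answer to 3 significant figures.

ΔP ≈ 5.68 Pa

ṁ = 147 kg/h = 147/3600 = 0.04083 kg/s.
A = πD²/4 = π(0.207)²/4 = 0.03365 m²; mean velocity V = ṁ/(ρA) = 0.04083/(0.761 · 0.03365) = 1.594 m/s.
Reynolds number Re = ρVD/μ = 0.761 · 1.594 · 0.207 / 1.18e-05 = 2.128e+04.
Re > 4000 → turbulent. Relative roughness ε/D = 3e-06/0.207 = 1.45e-05. Swamee-Jain: f = 0.25/(log₁₀[1.45e-05/3.7 + 5.74/2.128e+04^0.9])² = 0.25/(log₁₀[3.92e-06 + 0.000731])² = 0.25/(-3.134)² = 0.02545.
Total minor-loss coefficient ΣK = 3·0.36 + 1·0.25 = 1.33.
ΔP = [f·L/D + ΣK]·(ρV²/2) = [0.02545·36.9/0.207 + 1.33]·(0.761·1.594²/2) = [4.537 + 1.33]·0.9673 = 5.675 Pa.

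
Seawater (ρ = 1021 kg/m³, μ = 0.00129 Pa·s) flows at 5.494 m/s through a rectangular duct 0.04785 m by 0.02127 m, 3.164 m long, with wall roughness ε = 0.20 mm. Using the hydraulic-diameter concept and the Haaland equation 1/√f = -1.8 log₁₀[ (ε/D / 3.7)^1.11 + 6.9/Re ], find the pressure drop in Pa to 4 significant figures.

ΔP ≈ 56300 Pa

Hydraulic diameter D_h = 4A/P = 4·(0.04785·0.02127)/(2·(0.04785+0.02127)) = 0.004071/0.1382 = 0.02945 m.
Re = ρVD_h/μ = 1021·5.494·0.02945/0.00129 = 1.281e+05.
ε/D_h = 0.0002/0.02945 = 0.00679; Haaland gives 1/√f = -1.8 log₁₀[0.000918+5.39e-05] = 5.422, so f = 0.03401.
ΔP = f(L/D_h)(ρV²/2) = 0.03401·3.164/0.02945·1.541e+04 = 5.63e+04 Pa.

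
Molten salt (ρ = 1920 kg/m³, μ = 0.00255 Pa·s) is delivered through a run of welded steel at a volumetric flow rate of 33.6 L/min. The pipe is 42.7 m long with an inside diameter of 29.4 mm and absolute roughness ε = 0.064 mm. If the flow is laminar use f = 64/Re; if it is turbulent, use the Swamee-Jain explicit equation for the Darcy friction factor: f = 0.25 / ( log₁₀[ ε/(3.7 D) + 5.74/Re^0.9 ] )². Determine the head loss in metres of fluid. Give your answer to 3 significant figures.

h_f ≈ 1.56 m

Q = 33.6 L/min = 33.6/60000 = 0.00056 m³/s.
Cross-sectional area A = πD²/4 = π(0.0294)²/4 = 0.0006789 m²; mean velocity V = Q/A = 0.00056/0.0006789 = 0.8249 m/s.
Reynolds number Re = ρVD/μ = 1920 · 0.8249 · 0.0294 / 0.00255 = 1.826e+04.
Re > 4000 → turbulent. Relative roughness ε/D = 6.4e-05/0.0294 = 0.00218. Swamee-Jain: f = 0.25/(log₁₀[0.00218/3.7 + 5.74/1.826e+04^0.9])² = 0.25/(log₁₀[0.000588 + 0.000839])² = 0.25/(-2.846)² = 0.03087.
Darcy-Weisbach: ΔP = f(L/D)(ρV²/2) = 0.03087·(42.7/0.0294)·(1920·0.8249²/2) = 0.03087·1452·653.2 = 2.929e+04 Pa.
Head loss h_f = ΔP/(ρg) = 2.929e+04/(1920·9.81) = 1.56 m.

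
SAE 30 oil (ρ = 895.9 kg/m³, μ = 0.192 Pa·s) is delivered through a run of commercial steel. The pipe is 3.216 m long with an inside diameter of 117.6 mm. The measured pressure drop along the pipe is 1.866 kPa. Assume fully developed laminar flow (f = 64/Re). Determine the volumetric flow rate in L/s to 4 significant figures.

For laminar flow, f = 64/Re with Re = ρVD/μ, so Darcy-Weisbach reduces to ΔP = 32μLV/D². Solving for V: V = ΔP·D²/(32μL) = 1866·(0.1176)²/(32·0.192·3.216) = 1.306 m/s.
Check: Re = ρVD/μ = 895.9·1.306·0.1176/0.192 = 716.7 < 2300, so the laminar assumption holds.
Q = V·A = 1.306·(π/4·0.1176²) = 0.01419 m³/s = 14.19 L/s.

Q ≈ 14.19 L/s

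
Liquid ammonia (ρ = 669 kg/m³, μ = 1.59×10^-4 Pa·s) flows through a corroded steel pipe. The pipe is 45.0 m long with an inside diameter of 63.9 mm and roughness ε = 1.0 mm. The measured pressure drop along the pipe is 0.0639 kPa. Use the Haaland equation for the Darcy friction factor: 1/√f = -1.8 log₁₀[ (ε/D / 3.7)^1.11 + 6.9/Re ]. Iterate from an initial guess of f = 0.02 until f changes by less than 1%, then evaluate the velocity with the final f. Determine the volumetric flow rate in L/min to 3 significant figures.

Q ≈ 14.7 L/min

Rearranging Darcy-Weisbach: V = √(2·ΔP·D/(f·L·ρ)). With ε/D = 0.001/0.0639 = 0.0156, iterate starting from f = 0.02:
  f = 0.02 → V = √(2·63.9·0.0639/(0.02·45·669)) = 0.1165 m/s; Re = ρVD/μ = 3.131e+04; f → 0.04582
  f = 0.04582 → V = 0.07694 m/s; Re = 2.069e+04; f → 0.0465
  f = 0.0465 → V = 0.07638 m/s; Re = 2.054e+04; f → 0.04651
Converged (Δf/f < 1%). With the final f = 0.04651: V = √(2·63.9·0.0639/(0.04651·45·669)) = 0.07637 m/s.
Q = V·A = 0.07637·(π/4·0.0639²) = 0.0002449 m³/s = 14.7 L/min.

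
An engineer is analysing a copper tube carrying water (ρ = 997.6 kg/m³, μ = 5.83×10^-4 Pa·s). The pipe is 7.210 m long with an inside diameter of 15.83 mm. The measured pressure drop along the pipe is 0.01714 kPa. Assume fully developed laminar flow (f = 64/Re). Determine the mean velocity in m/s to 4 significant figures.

V ≈ 0.03193 m/s

For laminar flow, f = 64/Re with Re = ρVD/μ, so Darcy-Weisbach reduces to ΔP = 32μLV/D². Solving for V: V = ΔP·D²/(32μL) = 17.14·(0.01583)²/(32·0.000583·7.21) = 0.03193 m/s.
Check: Re = ρVD/μ = 997.6·0.03193·0.01583/0.000583 = 864.9 < 2300, so the laminar assumption holds.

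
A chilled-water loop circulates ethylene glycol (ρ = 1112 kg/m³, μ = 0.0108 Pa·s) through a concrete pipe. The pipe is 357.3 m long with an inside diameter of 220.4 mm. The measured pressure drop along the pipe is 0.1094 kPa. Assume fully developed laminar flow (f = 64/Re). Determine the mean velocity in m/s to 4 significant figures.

V ≈ 0.04304 m/s

For laminar flow, f = 64/Re with Re = ρVD/μ, so Darcy-Weisbach reduces to ΔP = 32μLV/D². Solving for V: V = ΔP·D²/(32μL) = 109.4·(0.2204)²/(32·0.0108·357.3) = 0.04304 m/s.
Check: Re = ρVD/μ = 1112·0.04304·0.2204/0.0108 = 976.6 < 2300, so the laminar assumption holds.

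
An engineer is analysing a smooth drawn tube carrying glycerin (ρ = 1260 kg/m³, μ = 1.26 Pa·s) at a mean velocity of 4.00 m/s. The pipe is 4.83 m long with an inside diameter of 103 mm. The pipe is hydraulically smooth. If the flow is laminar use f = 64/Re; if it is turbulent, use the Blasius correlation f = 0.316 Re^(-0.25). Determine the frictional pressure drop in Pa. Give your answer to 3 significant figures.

ΔP ≈ 73400 Pa

Reynolds number Re = ρVD/μ = 1260 · 4 · 0.103 / 1.26 = 412.
Re < 2300 → laminar flow, so f = 64/Re = 64/412 = 0.1553 (the turbulent correlation is not needed).
Darcy-Weisbach: ΔP = f(L/D)(ρV²/2) = 0.1553·(4.83/0.103)·(1260·4²/2) = 0.1553·46.89·1.008e+04 = 7.343e+04 Pa.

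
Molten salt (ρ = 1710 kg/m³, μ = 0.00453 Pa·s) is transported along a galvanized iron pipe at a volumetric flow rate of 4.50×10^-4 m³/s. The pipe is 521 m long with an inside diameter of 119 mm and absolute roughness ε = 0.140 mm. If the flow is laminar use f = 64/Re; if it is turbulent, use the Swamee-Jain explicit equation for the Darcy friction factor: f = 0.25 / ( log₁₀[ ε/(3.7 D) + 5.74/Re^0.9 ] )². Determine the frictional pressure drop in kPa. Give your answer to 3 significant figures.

Cross-sectional area A = πD²/4 = π(0.119)²/4 = 0.01112 m²; mean velocity V = Q/A = 0.00045/0.01112 = 0.04046 m/s.
Reynolds number Re = ρVD/μ = 1710 · 0.04046 · 0.119 / 0.00453 = 1817.
Re < 2300 → laminar flow, so f = 64/Re = 64/1817 = 0.03521 (the turbulent correlation is not needed).
Darcy-Weisbach: ΔP = f(L/D)(ρV²/2) = 0.03521·(521/0.119)·(1710·0.04046²/2) = 0.03521·4378·1.4 = 215.8 Pa.
ΔP = 215.8 Pa = 0.216 kPa.

ΔP ≈ 0.216 kPa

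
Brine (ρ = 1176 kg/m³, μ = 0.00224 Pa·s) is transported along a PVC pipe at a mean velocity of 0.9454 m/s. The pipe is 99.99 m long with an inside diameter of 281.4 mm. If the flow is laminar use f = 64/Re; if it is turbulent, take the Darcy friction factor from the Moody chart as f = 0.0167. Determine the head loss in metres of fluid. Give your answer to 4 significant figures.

h_f ≈ 0.2703 m

Reynolds number Re = ρVD/μ = 1176 · 0.9454 · 0.2814 / 0.00224 = 1.397e+05.
Re > 4000 → turbulent; use the Moody-chart value f = 0.0167.
Darcy-Weisbach: ΔP = f(L/D)(ρV²/2) = 0.0167·(99.99/0.2814)·(1176·0.9454²/2) = 0.0167·355.3·525.5 = 3119 Pa.
Head loss h_f = ΔP/(ρg) = 3119/(1176·9.81) = 0.2703 m.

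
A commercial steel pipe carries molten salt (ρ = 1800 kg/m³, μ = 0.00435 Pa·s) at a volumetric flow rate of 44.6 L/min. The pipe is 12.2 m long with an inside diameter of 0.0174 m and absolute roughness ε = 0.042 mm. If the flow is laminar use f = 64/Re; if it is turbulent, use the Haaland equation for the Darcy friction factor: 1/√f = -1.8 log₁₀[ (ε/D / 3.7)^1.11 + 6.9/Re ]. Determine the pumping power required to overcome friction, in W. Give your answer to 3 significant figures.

P ≈ 136 W

Q = 44.6 L/min = 44.6/60000 = 0.0007433 m³/s.
Cross-sectional area A = πD²/4 = π(0.0174)²/4 = 0.0002378 m²; mean velocity V = Q/A = 0.0007433/0.0002378 = 3.126 m/s.
Reynolds number Re = ρVD/μ = 1800 · 3.126 · 0.0174 / 0.00435 = 2.251e+04.
Re > 4000 → turbulent. Relative roughness ε/D = 4.2e-05/0.0174 = 0.00241. Haaland: 1/√f = -1.8 log₁₀[(0.00241/3.7)^1.11 + 6.9/2.251e+04] = -1.8 log₁₀[0.000291 + 0.000307] = 5.802, so f = 0.0297.
Darcy-Weisbach: ΔP = f(L/D)(ρV²/2) = 0.0297·(12.2/0.0174)·(1800·3.126²/2) = 0.0297·701.1·8795 = 1.832e+05 Pa.
Pumping power P = QΔP = 0.0007433·1.832e+05 = 136.2 W = 136 W.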